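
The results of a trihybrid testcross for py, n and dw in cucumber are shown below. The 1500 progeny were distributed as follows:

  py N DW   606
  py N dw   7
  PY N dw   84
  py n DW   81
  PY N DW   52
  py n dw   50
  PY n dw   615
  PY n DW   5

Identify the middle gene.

The two most frequent reciprocal classes, py N DW and PY n dw, are the parental types, so the F1 was py N DW / PY n dw.
The two rarest classes, py N dw and PY n DW, are the double crossovers. Comparing them with the parentals, only the dw allele has switched, so dw is the middle locus and the order is py – dw – n.

dw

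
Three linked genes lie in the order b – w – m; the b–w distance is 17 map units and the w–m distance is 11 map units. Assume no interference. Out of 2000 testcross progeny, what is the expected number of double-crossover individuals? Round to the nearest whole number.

Map distances give recombination frequencies of 0.170 and 0.110 for the two intervals.
With no interference, expected double-crossover frequency = 0.170 × 0.110 = 0.01870.
Expected number = 0.01870 × 2000 = 37.40 ≈ 37.

37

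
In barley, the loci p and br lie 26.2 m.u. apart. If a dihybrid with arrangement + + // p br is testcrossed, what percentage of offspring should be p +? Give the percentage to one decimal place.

A map distance of 26.2 m.u. corresponds to a recombination frequency of 0.262.
The F1 is + + / p br, so p + is a recombinant gamete class with expected frequency r/2 = 0.262/2 = 0.1310.
That is 0.1310 = 13.1% of the progeny.

13.1%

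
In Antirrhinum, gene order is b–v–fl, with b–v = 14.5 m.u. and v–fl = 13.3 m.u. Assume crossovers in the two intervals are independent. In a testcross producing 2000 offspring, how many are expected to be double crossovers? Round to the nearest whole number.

39

Map distances give recombination frequencies of 0.145 and 0.133 for the two intervals.
With no interference, expected double-crossover frequency = 0.145 × 0.133 = 0.01929.
Expected number = 0.01929 × 2000 = 38.57 ≈ 39.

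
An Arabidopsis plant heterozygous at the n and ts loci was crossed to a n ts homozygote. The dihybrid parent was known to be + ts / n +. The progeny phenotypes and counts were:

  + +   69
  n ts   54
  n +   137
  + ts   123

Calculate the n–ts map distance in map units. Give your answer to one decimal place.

32.1 map units

The recombinant classes are + + and n ts: 69 + 54 = 123.
Recombination frequency = 123/383 = 0.3211 ≈ 32.1%, i.e. 32.1 map units.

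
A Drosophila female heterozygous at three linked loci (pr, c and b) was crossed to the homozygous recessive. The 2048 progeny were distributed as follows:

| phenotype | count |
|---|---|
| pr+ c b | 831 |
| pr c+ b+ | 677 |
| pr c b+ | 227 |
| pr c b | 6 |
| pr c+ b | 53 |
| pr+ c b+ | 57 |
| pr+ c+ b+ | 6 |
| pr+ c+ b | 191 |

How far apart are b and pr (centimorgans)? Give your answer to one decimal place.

The two most frequent reciprocal classes, pr+ c b and pr c+ b+, are the parental types, so the F1 was pr+ c b / pr c+ b+.
The two rarest classes, pr c b and pr+ c+ b+, are the double crossovers. Comparing them with the parentals, only the pr allele has switched, so pr is the middle locus and the order is b – pr – c.
Crossovers in the b–pr interval produce the single-crossover classes pr+ c b+ and pr c+ b (57 + 53 = 110) plus the double crossovers (12).
RF(b–pr) = (110 + 12) / 2048 = 122/2048 = 0.0596 → 6.0 centimorgans.

6.0 centimorgans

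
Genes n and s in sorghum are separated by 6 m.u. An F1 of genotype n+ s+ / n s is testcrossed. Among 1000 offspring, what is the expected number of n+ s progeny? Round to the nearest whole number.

30

A map distance of 6 m.u. corresponds to a recombination frequency of 0.060.
The F1 is n+ s+ / n s, so n+ s is a recombinant gamete class with expected frequency r/2 = 0.060/2 = 0.0300.
Expected number = 0.0300 × 1000 = 30.00 ≈ 30.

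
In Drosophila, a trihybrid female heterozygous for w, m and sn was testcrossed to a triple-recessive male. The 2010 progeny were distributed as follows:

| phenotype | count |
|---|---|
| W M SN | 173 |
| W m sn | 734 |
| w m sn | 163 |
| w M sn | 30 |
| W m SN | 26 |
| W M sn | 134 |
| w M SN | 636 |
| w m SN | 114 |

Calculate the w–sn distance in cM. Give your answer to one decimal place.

19.5 cM

The two most frequent reciprocal classes, W m sn and w M SN, are the parental types, so the F1 was W m sn / w M SN.
The two rarest classes, W m SN and w M sn, are the double crossovers. Comparing them with the parentals, only the sn allele has switched, so sn is the middle locus and the order is m – sn – w.
Crossovers in the sn–w interval produce the single-crossover classes w m sn and W M SN (163 + 173 = 336) plus the double crossovers (56).
RF(sn–w) = (336 + 56) / 2010 = 392/2010 = 0.1950 → 19.5 cM.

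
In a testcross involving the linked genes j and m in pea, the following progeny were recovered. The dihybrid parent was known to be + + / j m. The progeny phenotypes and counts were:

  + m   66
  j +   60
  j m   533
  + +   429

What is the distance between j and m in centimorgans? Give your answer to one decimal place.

11.6 centimorgans

The recombinant classes are + m and j +: 66 + 60 = 126.
Recombination frequency = 126/1088 = 0.1158 ≈ 11.6%, i.e. 11.6 centimorgans.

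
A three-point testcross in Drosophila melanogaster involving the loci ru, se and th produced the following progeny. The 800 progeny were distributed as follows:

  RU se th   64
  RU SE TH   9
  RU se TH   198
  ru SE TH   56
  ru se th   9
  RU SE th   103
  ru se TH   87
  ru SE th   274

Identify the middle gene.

The two most frequent reciprocal classes, ru SE th and RU se TH, are the parental types, so the F1 was ru SE th / RU se TH.
The two rarest classes, ru se th and RU SE TH, are the double crossovers. Comparing them with the parentals, only the se allele has switched, so se is the middle locus and the order is th – se – ru.

se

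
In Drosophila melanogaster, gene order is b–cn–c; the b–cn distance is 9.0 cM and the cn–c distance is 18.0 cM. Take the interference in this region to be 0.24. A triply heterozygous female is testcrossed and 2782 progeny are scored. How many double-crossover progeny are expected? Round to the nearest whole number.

Map distances give recombination frequencies of 0.090 and 0.180 for the two intervals.
With interference 0.24 (so coincidence = 0.76), expected double-crossover frequency = 0.090 × 0.180 × 0.76 = 0.01231.
Expected number = 0.01231 × 2782 = 34.25 ≈ 34.

34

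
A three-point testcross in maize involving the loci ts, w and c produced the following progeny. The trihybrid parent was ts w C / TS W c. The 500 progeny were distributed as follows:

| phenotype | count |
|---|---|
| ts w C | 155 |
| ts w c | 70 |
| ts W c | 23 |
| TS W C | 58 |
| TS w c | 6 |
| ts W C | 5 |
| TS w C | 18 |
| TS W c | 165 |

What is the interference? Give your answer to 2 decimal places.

The two rarest classes, ts W C and TS w c, are the double crossovers. Comparing them with the parentals, only the w allele has switched, so w is the middle locus and the order is c – w – ts.
c–w: (128 + 11)/500 = 0.2780; w–ts: (41 + 11)/500 = 0.1040.
Expected DCO frequency = 0.2780 × 0.1040 ≈ 0.02891; observed = 11/500 ≈ 0.02200.
Coefficient of coincidence = 0.02200/0.02891 ≈ 0.76; interference = 1 − 0.76 = 0.24.

0.24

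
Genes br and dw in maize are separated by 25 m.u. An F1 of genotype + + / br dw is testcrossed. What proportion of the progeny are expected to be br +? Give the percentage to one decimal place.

A map distance of 25 m.u. corresponds to a recombination frequency of 0.250.
The F1 is + + / br dw, so br + is a recombinant gamete class with expected frequency r/2 = 0.250/2 = 0.1250.
That is 0.1250 = 12.5% of the progeny.

12.5%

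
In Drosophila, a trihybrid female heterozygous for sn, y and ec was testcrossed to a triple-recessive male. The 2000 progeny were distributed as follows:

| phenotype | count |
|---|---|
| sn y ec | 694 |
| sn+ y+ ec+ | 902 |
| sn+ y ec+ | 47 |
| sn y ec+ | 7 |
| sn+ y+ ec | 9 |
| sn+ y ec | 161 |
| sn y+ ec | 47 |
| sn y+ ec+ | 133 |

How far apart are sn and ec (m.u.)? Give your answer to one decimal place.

The two most frequent reciprocal classes, sn+ y+ ec+ and sn y ec, are the parental types, so the F1 was sn+ y+ ec+ / sn y ec.
The two rarest classes, sn+ y+ ec and sn y ec+, are the double crossovers. Comparing them with the parentals, only the ec allele has switched, so ec is the middle locus and the order is sn – ec – y.
Crossovers in the sn–ec interval produce the single-crossover classes sn y+ ec+ and sn+ y ec (133 + 161 = 294) plus the double crossovers (16).
RF(sn–ec) = (294 + 16) / 2000 = 310/2000 = 0.1550 → 15.5 m.u.

15.5 m.u.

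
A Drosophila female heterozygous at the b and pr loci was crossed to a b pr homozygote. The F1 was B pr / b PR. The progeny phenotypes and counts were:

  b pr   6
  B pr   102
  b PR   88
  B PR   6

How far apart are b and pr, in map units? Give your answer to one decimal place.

5.9 map units

The recombinant classes are B PR and b pr: 6 + 6 = 12.
Recombination frequency = 12/202 = 0.0594 ≈ 5.9%, i.e. 5.9 map units.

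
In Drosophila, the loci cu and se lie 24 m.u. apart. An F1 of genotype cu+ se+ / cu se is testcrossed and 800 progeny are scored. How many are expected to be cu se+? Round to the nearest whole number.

96

A map distance of 24 m.u. corresponds to a recombination frequency of 0.240.
The F1 is cu+ se+ / cu se, so cu se+ is a recombinant gamete class with expected frequency r/2 = 0.240/2 = 0.1200.
Expected number = 0.1200 × 800 = 96.00 ≈ 96.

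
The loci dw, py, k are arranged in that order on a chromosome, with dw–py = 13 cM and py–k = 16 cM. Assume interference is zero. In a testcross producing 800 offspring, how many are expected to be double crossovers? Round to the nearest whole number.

Map distances give recombination frequencies of 0.130 and 0.160 for the two intervals.
With no interference, expected double-crossover frequency = 0.130 × 0.160 = 0.02080.
Expected number = 0.02080 × 800 = 16.64 ≈ 17.

17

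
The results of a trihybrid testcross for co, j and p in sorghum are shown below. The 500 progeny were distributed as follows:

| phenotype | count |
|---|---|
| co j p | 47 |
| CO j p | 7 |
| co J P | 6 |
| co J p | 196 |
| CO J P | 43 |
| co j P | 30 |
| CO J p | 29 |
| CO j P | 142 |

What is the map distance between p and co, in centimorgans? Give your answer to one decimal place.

The two most frequent reciprocal classes, CO j P and co J p, are the parental types, so the F1 was CO j P / co J p.
The two rarest classes, CO j p and co J P, are the double crossovers. Comparing them with the parentals, only the p allele has switched, so p is the middle locus and the order is j – p – co.
Crossovers in the p–co interval produce the single-crossover classes co j P and CO J p (30 + 29 = 59) plus the double crossovers (13).
RF(p–co) = (59 + 13) / 500 = 72/500 = 0.1440 → 14.4 centimorgans.

14.4 centimorgans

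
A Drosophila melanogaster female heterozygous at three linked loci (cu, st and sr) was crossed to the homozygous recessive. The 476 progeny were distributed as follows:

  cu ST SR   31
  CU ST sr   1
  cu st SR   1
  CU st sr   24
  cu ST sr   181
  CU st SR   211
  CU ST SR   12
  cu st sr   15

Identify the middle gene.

The two most frequent reciprocal classes, cu ST sr and CU st SR, are the parental types, so the F1 was cu ST sr / CU st SR.
The two rarest classes, CU ST sr and cu st SR, are the double crossovers. Comparing them with the parentals, only the cu allele has switched, so cu is the middle locus and the order is sr – cu – st.

cu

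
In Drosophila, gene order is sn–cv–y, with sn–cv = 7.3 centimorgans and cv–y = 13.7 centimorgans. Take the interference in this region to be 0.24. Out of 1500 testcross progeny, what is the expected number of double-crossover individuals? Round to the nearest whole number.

11

Map distances give recombination frequencies of 0.073 and 0.137 for the two intervals.
With interference 0.24 (so coincidence = 0.76), expected double-crossover frequency = 0.073 × 0.137 × 0.76 = 0.00760.
Expected number = 0.00760 × 1500 = 11.40 ≈ 11.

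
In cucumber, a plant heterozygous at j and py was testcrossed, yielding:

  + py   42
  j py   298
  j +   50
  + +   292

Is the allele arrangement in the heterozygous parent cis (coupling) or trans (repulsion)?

cis

The two most frequent classes are + + (292) and j py (298); these are the parental (non-recombinant) types.
So the F1 carried + + on one chromosome and j py on the other — the recessive alleles are on the same chromosome (cis / coupling).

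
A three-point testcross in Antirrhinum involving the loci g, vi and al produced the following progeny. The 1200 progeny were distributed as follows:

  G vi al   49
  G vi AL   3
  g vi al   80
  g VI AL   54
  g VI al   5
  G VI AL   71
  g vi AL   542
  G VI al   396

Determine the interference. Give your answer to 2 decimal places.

The two most frequent reciprocal classes, g vi AL and G VI al, are the parental types, so the F1 was g vi AL / G VI al.
The two rarest classes, G vi AL and g VI al, are the double crossovers. Comparing them with the parentals, only the g allele has switched, so g is the middle locus and the order is vi – g – al.
vi–g: (103 + 8)/1200 = 0.0925; g–al: (151 + 8)/1200 = 0.1325.
Expected DCO frequency = 0.0925 × 0.1325 ≈ 0.01226; observed = 8/1200 ≈ 0.00667.
Coefficient of coincidence = 0.00667/0.01226 ≈ 0.54; interference = 1 − 0.54 = 0.46.

0.46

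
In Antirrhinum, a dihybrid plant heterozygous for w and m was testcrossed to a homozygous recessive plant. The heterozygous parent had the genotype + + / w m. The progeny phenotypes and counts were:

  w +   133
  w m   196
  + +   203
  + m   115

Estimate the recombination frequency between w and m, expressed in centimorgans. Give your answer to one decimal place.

The recombinant classes are + m and w +: 115 + 133 = 248.
Recombination frequency = 248/647 = 0.3833 ≈ 38.3%, i.e. 38.3 centimorgans.

38.3 centimorgans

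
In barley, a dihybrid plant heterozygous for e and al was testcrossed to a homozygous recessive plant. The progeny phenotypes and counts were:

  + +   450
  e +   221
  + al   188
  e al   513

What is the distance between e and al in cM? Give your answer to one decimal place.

29.8 cM

The two most frequent classes, + + (450) and e al (513), are the parental types, so the F1 was + + / e al.
The recombinant classes are + al and e +: 188 + 221 = 409.
Recombination frequency = 409/1372 = 0.2981 ≈ 29.8%, i.e. 29.8 cM.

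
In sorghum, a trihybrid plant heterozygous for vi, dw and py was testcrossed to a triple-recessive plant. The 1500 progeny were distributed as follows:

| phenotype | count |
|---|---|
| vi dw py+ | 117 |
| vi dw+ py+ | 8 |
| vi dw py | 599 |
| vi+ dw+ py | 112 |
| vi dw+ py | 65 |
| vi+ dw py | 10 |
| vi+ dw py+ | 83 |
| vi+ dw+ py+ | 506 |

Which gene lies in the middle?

vi

The two most frequent reciprocal classes, vi dw py and vi+ dw+ py+, are the parental types, so the F1 was vi dw py / vi+ dw+ py+.
The two rarest classes, vi+ dw py and vi dw+ py+, are the double crossovers. Comparing them with the parentals, only the vi allele has switched, so vi is the middle locus and the order is py – vi – dw.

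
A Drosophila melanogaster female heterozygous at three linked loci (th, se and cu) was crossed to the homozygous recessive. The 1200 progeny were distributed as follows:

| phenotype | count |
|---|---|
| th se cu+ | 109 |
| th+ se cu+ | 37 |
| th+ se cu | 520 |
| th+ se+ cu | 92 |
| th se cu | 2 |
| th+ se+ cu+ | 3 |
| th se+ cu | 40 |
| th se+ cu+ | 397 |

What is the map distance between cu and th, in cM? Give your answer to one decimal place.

The two most frequent reciprocal classes, th+ se cu and th se+ cu+, are the parental types, so the F1 was th+ se cu / th se+ cu+.
The two rarest classes, th se cu and th+ se+ cu+, are the double crossovers. Comparing them with the parentals, only the th allele has switched, so th is the middle locus and the order is cu – th – se.
Crossovers in the cu–th interval produce the single-crossover classes th+ se cu+ and th se+ cu (37 + 40 = 77) plus the double crossovers (5).
RF(cu–th) = (77 + 5) / 1200 = 82/1200 = 0.0683 → 6.8 cM.

6.8 cM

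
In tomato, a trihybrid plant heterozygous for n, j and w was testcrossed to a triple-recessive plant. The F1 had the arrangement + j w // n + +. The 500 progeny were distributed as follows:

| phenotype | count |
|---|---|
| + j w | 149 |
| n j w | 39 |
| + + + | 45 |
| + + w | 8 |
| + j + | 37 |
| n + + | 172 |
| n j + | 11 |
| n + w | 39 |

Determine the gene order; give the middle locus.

The two rarest classes, + + w and n j +, are the double crossovers. Comparing them with the parentals, only the j allele has switched, so j is the middle locus and the order is w – j – n.

j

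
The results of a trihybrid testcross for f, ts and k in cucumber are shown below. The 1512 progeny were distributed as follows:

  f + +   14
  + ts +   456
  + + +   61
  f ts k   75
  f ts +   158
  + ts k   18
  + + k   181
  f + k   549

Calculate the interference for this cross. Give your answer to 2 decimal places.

The two most frequent reciprocal classes, + ts + and f + k, are the parental types, so the F1 was + ts + / f + k.
The two rarest classes, + ts k and f + +, are the double crossovers. Comparing them with the parentals, only the k allele has switched, so k is the middle locus and the order is f – k – ts.
f–k: (339 + 32)/1512 = 0.2454; k–ts: (136 + 32)/1512 = 0.1111.
Expected DCO frequency = 0.2454 × 0.1111 ≈ 0.02726; observed = 32/1512 ≈ 0.02116.
Coefficient of coincidence = 0.02116/0.02726 ≈ 0.78; interference = 1 − 0.78 = 0.22.

0.22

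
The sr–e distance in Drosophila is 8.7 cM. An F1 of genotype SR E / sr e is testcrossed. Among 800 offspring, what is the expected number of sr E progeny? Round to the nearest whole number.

35

A map distance of 8.7 cM corresponds to a recombination frequency of 0.087.
The F1 is SR E / sr e, so sr E is a recombinant gamete class with expected frequency r/2 = 0.087/2 = 0.0435.
Expected number = 0.0435 × 800 = 34.80 ≈ 35.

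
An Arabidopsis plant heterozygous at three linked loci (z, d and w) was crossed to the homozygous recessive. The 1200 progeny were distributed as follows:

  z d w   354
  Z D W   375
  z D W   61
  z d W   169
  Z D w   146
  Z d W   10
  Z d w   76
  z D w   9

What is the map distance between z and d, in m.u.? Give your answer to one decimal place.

13.0 m.u.

The two most frequent reciprocal classes, Z D W and z d w, are the parental types, so the F1 was Z D W / z d w.
The two rarest classes, Z d W and z D w, are the double crossovers. Comparing them with the parentals, only the d allele has switched, so d is the middle locus and the order is w – d – z.
Crossovers in the d–z interval produce the single-crossover classes z D W and Z d w (61 + 76 = 137) plus the double crossovers (19).
RF(d–z) = (137 + 19) / 1200 = 156/1200 = 0.1300 → 13.0 m.u.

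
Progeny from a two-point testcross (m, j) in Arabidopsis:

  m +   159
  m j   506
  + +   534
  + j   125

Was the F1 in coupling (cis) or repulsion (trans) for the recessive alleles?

The two most frequent classes are + + (534) and m j (506); these are the parental (non-recombinant) types.
So the F1 carried + + on one chromosome and m j on the other — the recessive alleles are on the same chromosome (cis / coupling).

cis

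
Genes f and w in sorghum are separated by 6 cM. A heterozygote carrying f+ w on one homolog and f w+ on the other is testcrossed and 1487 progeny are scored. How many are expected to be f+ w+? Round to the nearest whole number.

45

A map distance of 6 cM corresponds to a recombination frequency of 0.060.
The F1 is f+ w / f w+, so f+ w+ is a recombinant gamete class with expected frequency r/2 = 0.060/2 = 0.0300.
Expected number = 0.0300 × 1487 = 44.61 ≈ 45.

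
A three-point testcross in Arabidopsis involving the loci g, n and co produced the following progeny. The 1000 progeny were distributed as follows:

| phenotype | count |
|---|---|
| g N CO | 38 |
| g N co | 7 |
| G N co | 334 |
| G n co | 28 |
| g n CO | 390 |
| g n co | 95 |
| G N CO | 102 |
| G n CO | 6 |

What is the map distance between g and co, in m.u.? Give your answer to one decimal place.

The two most frequent reciprocal classes, G N co and g n CO, are the parental types, so the F1 was G N co / g n CO.
The two rarest classes, g N co and G n CO, are the double crossovers. Comparing them with the parentals, only the g allele has switched, so g is the middle locus and the order is n – g – co.
Crossovers in the g–co interval produce the single-crossover classes G N CO and g n co (102 + 95 = 197) plus the double crossovers (13).
RF(g–co) = (197 + 13) / 1000 = 210/1000 = 0.2100 → 21.0 m.u.

21.0 m.u.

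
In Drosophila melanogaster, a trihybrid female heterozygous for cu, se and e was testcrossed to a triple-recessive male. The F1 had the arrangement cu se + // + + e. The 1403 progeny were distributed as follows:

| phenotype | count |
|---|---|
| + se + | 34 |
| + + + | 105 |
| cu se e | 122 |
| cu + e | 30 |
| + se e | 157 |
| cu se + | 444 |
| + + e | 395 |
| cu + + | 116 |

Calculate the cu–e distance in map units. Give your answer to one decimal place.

The two rarest classes, + se + and cu + e, are the double crossovers. Comparing them with the parentals, only the cu allele has switched, so cu is the middle locus and the order is e – cu – se.
Crossovers in the e–cu interval produce the single-crossover classes cu se e and + + + (122 + 105 = 227) plus the double crossovers (64).
RF(e–cu) = (227 + 64) / 1403 = 291/1403 = 0.2074 → 20.7 map units.

20.7 map units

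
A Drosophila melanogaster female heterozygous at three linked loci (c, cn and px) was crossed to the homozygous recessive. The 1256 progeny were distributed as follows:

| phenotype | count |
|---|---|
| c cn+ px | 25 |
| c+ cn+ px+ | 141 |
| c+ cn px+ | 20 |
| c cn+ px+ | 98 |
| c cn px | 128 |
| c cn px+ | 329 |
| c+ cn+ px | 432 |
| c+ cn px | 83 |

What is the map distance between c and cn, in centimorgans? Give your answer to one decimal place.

The two most frequent reciprocal classes, c cn px+ and c+ cn+ px, are the parental types, so the F1 was c cn px+ / c+ cn+ px.
The two rarest classes, c+ cn px+ and c cn+ px, are the double crossovers. Comparing them with the parentals, only the c allele has switched, so c is the middle locus and the order is cn – c – px.
Crossovers in the cn–c interval produce the single-crossover classes c cn+ px+ and c+ cn px (98 + 83 = 181) plus the double crossovers (45).
RF(cn–c) = (181 + 45) / 1256 = 226/1256 = 0.1799 → 18.0 centimorgans.

18.0 centimorgans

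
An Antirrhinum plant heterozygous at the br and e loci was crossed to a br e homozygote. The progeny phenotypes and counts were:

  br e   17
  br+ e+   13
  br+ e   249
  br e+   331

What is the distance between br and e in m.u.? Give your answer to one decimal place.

The two most frequent classes, br+ e (249) and br e+ (331), are the parental types, so the F1 was br+ e / br e+.
The recombinant classes are br+ e+ and br e: 13 + 17 = 30.
Recombination frequency = 30/610 = 0.0492 ≈ 4.9%, i.e. 4.9 m.u.

4.9 m.u.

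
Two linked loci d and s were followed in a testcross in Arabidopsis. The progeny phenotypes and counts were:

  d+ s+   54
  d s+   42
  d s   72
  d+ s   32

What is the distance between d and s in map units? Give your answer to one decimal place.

37.0 map units

The two most frequent classes, d+ s+ (54) and d s (72), are the parental types, so the F1 was d+ s+ / d s.
The recombinant classes are d+ s and d s+: 32 + 42 = 74.
Recombination frequency = 74/200 = 0.3700 ≈ 37.0%, i.e. 37.0 map units.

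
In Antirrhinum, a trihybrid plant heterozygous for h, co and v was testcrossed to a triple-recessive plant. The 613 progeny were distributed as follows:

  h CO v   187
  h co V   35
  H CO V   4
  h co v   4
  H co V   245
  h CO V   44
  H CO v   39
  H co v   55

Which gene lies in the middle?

The two most frequent reciprocal classes, H co V and h CO v, are the parental types, so the F1 was H co V / h CO v.
The two rarest classes, H CO V and h co v, are the double crossovers. Comparing them with the parentals, only the co allele has switched, so co is the middle locus and the order is h – co – v.

co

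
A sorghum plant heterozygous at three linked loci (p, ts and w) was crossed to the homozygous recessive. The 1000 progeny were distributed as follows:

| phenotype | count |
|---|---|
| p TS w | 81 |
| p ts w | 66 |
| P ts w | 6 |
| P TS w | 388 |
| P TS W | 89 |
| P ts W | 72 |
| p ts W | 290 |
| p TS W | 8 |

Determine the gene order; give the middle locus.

ts

The two most frequent reciprocal classes, P TS w and p ts W, are the parental types, so the F1 was P TS w / p ts W.
The two rarest classes, P ts w and p TS W, are the double crossovers. Comparing them with the parentals, only the ts allele has switched, so ts is the middle locus and the order is w – ts – p.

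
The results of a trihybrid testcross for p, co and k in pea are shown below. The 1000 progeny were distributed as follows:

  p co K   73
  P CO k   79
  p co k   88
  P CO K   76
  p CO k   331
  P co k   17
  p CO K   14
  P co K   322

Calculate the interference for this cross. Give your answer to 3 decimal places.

0.131

The two most frequent reciprocal classes, P co K and p CO k, are the parental types, so the F1 was P co K / p CO k.
The two rarest classes, P co k and p CO K, are the double crossovers. Comparing them with the parentals, only the k allele has switched, so k is the middle locus and the order is p – k – co.
p–k: (152 + 31)/1000 = 0.1830; k–co: (164 + 31)/1000 = 0.1950.
Expected DCO frequency = 0.1830 × 0.1950 ≈ 0.03569; observed = 31/1000 ≈ 0.03100.
Coefficient of coincidence = 0.03100/0.03569 ≈ 0.869; interference = 1 − 0.869 = 0.131.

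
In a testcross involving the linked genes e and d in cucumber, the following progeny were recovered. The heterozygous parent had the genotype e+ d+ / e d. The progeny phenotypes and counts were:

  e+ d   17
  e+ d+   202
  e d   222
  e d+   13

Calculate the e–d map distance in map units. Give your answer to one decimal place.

6.6 map units

The recombinant classes are e+ d and e d+: 17 + 13 = 30.
Recombination frequency = 30/454 = 0.0661 ≈ 6.6%, i.e. 6.6 map units.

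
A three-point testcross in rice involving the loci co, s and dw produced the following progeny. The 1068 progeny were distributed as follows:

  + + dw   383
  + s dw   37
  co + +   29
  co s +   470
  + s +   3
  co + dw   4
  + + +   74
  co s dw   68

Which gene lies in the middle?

co

The two most frequent reciprocal classes, + + dw and co s +, are the parental types, so the F1 was + + dw / co s +.
The two rarest classes, co + dw and + s +, are the double crossovers. Comparing them with the parentals, only the co allele has switched, so co is the middle locus and the order is s – co – dw.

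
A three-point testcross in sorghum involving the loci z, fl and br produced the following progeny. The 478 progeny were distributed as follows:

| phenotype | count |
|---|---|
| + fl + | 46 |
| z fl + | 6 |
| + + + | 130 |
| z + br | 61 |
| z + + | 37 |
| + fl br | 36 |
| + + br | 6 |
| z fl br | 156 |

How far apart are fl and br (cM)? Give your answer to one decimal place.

24.9 cM

The two most frequent reciprocal classes, z fl br and + + +, are the parental types, so the F1 was z fl br / + + +.
The two rarest classes, z fl + and + + br, are the double crossovers. Comparing them with the parentals, only the br allele has switched, so br is the middle locus and the order is z – br – fl.
Crossovers in the br–fl interval produce the single-crossover classes z + br and + fl + (61 + 46 = 107) plus the double crossovers (12).
RF(br–fl) = (107 + 12) / 478 = 119/478 = 0.2490 → 24.9 cM.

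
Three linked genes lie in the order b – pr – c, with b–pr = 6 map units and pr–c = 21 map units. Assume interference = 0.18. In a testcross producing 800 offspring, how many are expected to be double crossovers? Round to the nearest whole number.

Map distances give recombination frequencies of 0.060 and 0.210 for the two intervals.
With interference 0.18 (so coincidence = 0.82), expected double-crossover frequency = 0.060 × 0.210 × 0.82 = 0.01033.
Expected number = 0.01033 × 800 = 8.27 ≈ 8.

8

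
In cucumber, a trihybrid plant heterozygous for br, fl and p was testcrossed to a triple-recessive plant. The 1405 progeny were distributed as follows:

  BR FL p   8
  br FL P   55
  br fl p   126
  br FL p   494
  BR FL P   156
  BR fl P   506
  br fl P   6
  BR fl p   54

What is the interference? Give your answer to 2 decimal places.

The two most frequent reciprocal classes, br FL p and BR fl P, are the parental types, so the F1 was br FL p / BR fl P.
The two rarest classes, BR FL p and br fl P, are the double crossovers. Comparing them with the parentals, only the br allele has switched, so br is the middle locus and the order is fl – br – p.
fl–br: (282 + 14)/1405 = 0.2107; br–p: (109 + 14)/1405 = 0.0875.
Expected DCO frequency = 0.2107 × 0.0875 ≈ 0.01844; observed = 14/1405 ≈ 0.00996.
Coefficient of coincidence = 0.00996/0.01844 ≈ 0.54; interference = 1 − 0.54 = 0.46.

0.46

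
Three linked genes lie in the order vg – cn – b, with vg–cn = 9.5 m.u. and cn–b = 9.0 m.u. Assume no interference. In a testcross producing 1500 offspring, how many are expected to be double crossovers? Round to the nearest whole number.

Map distances give recombination frequencies of 0.095 and 0.090 for the two intervals.
With no interference, expected double-crossover frequency = 0.095 × 0.090 = 0.00855.
Expected number = 0.00855 × 1500 = 12.83 ≈ 13.

13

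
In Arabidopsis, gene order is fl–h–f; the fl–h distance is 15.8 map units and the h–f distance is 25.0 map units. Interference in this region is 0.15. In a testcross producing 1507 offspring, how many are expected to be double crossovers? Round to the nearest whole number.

Map distances give recombination frequencies of 0.158 and 0.250 for the two intervals.
With interference 0.15 (so coincidence = 0.85), expected double-crossover frequency = 0.158 × 0.250 × 0.85 = 0.03358.
Expected number = 0.03358 × 1507 = 50.60 ≈ 51.

51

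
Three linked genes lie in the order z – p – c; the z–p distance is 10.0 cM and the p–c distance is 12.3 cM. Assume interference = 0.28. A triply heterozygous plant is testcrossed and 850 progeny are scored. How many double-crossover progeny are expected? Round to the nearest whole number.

8

Map distances give recombination frequencies of 0.100 and 0.123 for the two intervals.
With interference 0.28 (so coincidence = 0.72), expected double-crossover frequency = 0.100 × 0.123 × 0.72 = 0.00886.
Expected number = 0.00886 × 850 = 7.53 ≈ 8.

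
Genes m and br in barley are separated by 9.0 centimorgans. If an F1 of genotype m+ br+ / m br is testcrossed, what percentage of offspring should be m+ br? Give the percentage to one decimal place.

4.5%

A map distance of 9.0 centimorgans corresponds to a recombination frequency of 0.090.
The F1 is m+ br+ / m br, so m+ br is a recombinant gamete class with expected frequency r/2 = 0.090/2 = 0.0450.
That is 0.0450 = 4.5% of the progeny.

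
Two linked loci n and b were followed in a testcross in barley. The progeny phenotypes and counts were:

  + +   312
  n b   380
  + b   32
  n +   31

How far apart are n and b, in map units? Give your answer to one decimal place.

The two most frequent classes, + + (312) and n b (380), are the parental types, so the F1 was + + / n b.
The recombinant classes are + b and n +: 32 + 31 = 63.
Recombination frequency = 63/755 = 0.0834 ≈ 8.3%, i.e. 8.3 map units.

8.3 map units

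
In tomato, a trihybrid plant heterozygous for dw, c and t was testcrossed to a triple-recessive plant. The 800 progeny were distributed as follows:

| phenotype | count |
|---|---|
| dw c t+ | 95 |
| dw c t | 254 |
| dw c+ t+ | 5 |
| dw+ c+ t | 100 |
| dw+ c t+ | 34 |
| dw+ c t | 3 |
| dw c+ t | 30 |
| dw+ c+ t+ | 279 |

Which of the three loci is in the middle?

dw

The two most frequent reciprocal classes, dw c t and dw+ c+ t+, are the parental types, so the F1 was dw c t / dw+ c+ t+.
The two rarest classes, dw+ c t and dw c+ t+, are the double crossovers. Comparing them with the parentals, only the dw allele has switched, so dw is the middle locus and the order is c – dw – t.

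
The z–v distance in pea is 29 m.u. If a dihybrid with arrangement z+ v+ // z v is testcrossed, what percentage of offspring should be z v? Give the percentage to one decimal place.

A map distance of 29 m.u. corresponds to a recombination frequency of 0.290.
The F1 is z+ v+ / z v, so z v is a parental gamete class with expected frequency (1 − r)/2 = 0.710/2 = 0.3550.
That is 0.3550 = 35.5% of the progeny.

35.5%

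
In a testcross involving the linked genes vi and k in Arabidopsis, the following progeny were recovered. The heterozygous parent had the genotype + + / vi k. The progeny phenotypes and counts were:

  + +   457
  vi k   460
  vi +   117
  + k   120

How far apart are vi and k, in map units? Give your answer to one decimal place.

20.5 map units

The recombinant classes are + k and vi +: 120 + 117 = 237.
Recombination frequency = 237/1154 = 0.2054 ≈ 20.5%, i.e. 20.5 map units.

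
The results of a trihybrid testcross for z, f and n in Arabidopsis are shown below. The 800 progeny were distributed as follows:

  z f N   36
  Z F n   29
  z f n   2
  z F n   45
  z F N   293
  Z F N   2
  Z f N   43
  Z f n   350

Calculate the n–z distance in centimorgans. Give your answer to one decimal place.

11.5 centimorgans

The two most frequent reciprocal classes, Z f n and z F N, are the parental types, so the F1 was Z f n / z F N.
The two rarest classes, z f n and Z F N, are the double crossovers. Comparing them with the parentals, only the z allele has switched, so z is the middle locus and the order is n – z – f.
Crossovers in the n–z interval produce the single-crossover classes Z f N and z F n (43 + 45 = 88) plus the double crossovers (4).
RF(n–z) = (88 + 4) / 800 = 92/800 = 0.1150 → 11.5 centimorgans.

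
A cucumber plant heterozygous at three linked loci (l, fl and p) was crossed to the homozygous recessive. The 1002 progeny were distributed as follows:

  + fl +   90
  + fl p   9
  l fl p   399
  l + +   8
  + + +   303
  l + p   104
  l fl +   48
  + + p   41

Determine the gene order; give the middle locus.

l

The two most frequent reciprocal classes, l fl p and + + +, are the parental types, so the F1 was l fl p / + + +.
The two rarest classes, + fl p and l + +, are the double crossovers. Comparing them with the parentals, only the l allele has switched, so l is the middle locus and the order is fl – l – p.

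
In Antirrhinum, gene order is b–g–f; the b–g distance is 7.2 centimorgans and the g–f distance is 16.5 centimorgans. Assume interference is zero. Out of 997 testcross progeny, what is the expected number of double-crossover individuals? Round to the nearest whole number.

12

Map distances give recombination frequencies of 0.072 and 0.165 for the two intervals.
With no interference, expected double-crossover frequency = 0.072 × 0.165 = 0.01188.
Expected number = 0.01188 × 997 = 11.84 ≈ 12.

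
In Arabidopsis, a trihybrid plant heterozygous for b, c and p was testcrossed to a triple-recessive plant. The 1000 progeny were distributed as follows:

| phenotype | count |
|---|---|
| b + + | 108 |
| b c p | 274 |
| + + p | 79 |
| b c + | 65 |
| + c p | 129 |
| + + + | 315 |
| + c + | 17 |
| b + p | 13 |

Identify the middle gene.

c

The two most frequent reciprocal classes, + + + and b c p, are the parental types, so the F1 was + + + / b c p.
The two rarest classes, + c + and b + p, are the double crossovers. Comparing them with the parentals, only the c allele has switched, so c is the middle locus and the order is p – c – b.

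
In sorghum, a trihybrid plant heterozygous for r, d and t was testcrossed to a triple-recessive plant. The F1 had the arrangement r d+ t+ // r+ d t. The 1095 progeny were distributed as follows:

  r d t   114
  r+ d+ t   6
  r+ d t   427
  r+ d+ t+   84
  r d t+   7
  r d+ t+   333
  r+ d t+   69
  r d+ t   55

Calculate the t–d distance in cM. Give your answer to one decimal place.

The two rarest classes, r d t+ and r+ d+ t, are the double crossovers. Comparing them with the parentals, only the d allele has switched, so d is the middle locus and the order is r – d – t.
Crossovers in the d–t interval produce the single-crossover classes r d+ t and r+ d t+ (55 + 69 = 124) plus the double crossovers (13).
RF(d–t) = (124 + 13) / 1095 = 137/1095 = 0.1251 → 12.5 cM.

12.5 cM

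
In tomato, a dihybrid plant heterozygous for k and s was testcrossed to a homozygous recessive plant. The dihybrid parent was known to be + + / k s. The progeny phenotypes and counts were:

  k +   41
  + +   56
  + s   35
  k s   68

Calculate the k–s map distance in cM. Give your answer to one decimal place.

38.0 cM

The recombinant classes are + s and k +: 35 + 41 = 76.
Recombination frequency = 76/200 = 0.3800 ≈ 38.0%, i.e. 38.0 cM.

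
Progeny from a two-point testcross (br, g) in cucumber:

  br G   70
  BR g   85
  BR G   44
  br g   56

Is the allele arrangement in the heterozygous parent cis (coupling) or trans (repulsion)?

The two most frequent classes are BR g (85) and br G (70); these are the parental (non-recombinant) types.
So the F1 carried BR g on one chromosome and br G on the other — the recessive alleles are on opposite chromosomes (trans / repulsion).

trans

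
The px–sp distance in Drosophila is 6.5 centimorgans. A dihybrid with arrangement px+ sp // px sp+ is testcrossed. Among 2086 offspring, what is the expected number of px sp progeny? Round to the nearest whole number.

68

A map distance of 6.5 centimorgans corresponds to a recombination frequency of 0.065.
The F1 is px+ sp / px sp+, so px sp is a recombinant gamete class with expected frequency r/2 = 0.065/2 = 0.0325.
Expected number = 0.0325 × 2086 = 67.80 ≈ 68.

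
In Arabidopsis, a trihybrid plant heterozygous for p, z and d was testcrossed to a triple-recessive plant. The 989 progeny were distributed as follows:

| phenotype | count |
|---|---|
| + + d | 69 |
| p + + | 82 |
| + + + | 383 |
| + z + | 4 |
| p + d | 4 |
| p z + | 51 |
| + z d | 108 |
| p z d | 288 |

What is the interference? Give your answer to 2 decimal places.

0.69

The two most frequent reciprocal classes, p z d and + + +, are the parental types, so the F1 was p z d / + + +.
The two rarest classes, p + d and + z +, are the double crossovers. Comparing them with the parentals, only the z allele has switched, so z is the middle locus and the order is p – z – d.
p–z: (190 + 8)/989 = 0.2002; z–d: (120 + 8)/989 = 0.1294.
Expected DCO frequency = 0.2002 × 0.1294 ≈ 0.02591; observed = 8/989 ≈ 0.00809.
Coefficient of coincidence = 0.00809/0.02591 ≈ 0.31; interference = 1 − 0.31 = 0.69.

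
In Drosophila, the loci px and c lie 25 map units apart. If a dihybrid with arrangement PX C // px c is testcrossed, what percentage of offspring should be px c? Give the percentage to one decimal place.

A map distance of 25 map units corresponds to a recombination frequency of 0.250.
The F1 is PX C / px c, so px c is a parental gamete class with expected frequency (1 − r)/2 = 0.750/2 = 0.3750.
That is 0.3750 = 37.5% of the progeny.

37.5%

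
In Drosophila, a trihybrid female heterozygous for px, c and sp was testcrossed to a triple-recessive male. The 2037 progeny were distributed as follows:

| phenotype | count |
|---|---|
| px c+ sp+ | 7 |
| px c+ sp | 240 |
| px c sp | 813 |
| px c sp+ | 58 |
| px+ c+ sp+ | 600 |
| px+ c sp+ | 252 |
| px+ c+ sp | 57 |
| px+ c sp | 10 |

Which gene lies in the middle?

The two most frequent reciprocal classes, px+ c+ sp+ and px c sp, are the parental types, so the F1 was px+ c+ sp+ / px c sp.
The two rarest classes, px c+ sp+ and px+ c sp, are the double crossovers. Comparing them with the parentals, only the px allele has switched, so px is the middle locus and the order is c – px – sp.

px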